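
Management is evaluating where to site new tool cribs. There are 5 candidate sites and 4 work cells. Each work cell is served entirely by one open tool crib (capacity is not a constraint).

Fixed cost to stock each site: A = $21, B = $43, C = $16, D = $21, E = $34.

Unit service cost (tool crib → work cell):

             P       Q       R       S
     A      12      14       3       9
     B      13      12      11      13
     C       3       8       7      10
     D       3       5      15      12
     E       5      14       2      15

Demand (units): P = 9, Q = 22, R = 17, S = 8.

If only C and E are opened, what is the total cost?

Each work cell is assigned to its cheapest site among the open ones.
{C, E}: P→C 3·9=27, Q→C 8·22=176, R→E 2·17=34, S→C 10·8=80. Service 317; fixed 50; total 367.

Total cost: 367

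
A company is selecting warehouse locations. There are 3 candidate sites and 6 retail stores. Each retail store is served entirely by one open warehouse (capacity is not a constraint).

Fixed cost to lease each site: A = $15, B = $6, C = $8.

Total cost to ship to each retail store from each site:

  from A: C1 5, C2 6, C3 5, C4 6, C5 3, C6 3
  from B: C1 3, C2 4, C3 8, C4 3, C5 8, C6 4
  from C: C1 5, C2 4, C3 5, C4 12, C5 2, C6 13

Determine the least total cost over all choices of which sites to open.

For any fixed open set, each retail store goes to its cheapest open site; total = fixed + service.
{B, C}: C1→B 3, C2→B 4, C3→C 5, C4→B 3, C5→C 2, C6→B 4. Service 21; fixed 14; total 35.
{B}: service 30 + fixed 6 = 36
{A, B}: service 21 + fixed 21 = 42
{A, B, C}: service 20 + fixed 29 = 49
(All 7 nonempty subsets were checked; B and C is lowest.)

Minimum total cost: 35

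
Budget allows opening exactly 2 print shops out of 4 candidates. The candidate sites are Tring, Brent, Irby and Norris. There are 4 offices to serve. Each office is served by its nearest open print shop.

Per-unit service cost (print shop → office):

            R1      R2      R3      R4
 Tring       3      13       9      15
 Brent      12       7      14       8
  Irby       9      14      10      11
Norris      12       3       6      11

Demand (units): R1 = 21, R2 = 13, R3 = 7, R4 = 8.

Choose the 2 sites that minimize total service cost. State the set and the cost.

With exactly 2 open, each office uses its cheapest among the chosen.
{Tring, Norris}: R1→Tring 3·21=63, R2→Norris 3·13=39, R3→Norris 6·7=42, R4→Norris 11·8=88. Service cost 232.
{Tring, Brent}: service cost 281
{Irby, Norris}: service cost 358
Among all 6 size-2 choices, {Tring, Norris} is lowest.

Choose Tring and Norris; total service cost 232.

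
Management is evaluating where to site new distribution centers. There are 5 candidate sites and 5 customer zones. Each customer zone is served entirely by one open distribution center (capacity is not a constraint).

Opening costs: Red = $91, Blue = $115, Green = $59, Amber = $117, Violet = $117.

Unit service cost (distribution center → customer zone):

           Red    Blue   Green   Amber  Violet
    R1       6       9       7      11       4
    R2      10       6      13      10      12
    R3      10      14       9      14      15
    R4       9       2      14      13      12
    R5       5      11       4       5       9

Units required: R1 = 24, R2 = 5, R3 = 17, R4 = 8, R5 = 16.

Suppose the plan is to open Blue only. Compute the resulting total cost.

Each customer zone is assigned to its cheapest site among the open ones.
{Blue}: R1→Blue 9·24=216, R2→Blue 6·5=30, R3→Blue 14·17=238, R4→Blue 2·8=16, R5→Blue 11·16=176. Service 676; fixed 115; total 791.

Total cost: 791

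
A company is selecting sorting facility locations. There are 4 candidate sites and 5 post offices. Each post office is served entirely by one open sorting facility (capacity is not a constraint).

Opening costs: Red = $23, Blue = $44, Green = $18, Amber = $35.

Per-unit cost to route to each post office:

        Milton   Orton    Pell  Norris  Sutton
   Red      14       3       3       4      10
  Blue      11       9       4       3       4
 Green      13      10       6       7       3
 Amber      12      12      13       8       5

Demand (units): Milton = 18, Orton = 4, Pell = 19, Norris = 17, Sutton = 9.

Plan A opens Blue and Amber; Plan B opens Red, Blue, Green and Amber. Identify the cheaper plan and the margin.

Plan A: {Blue, Amber}: Milton→Blue 11·18=198, Orton→Blue 9·4=36, Pell→Blue 4·19=76, Norris→Blue 3·17=51, Sutton→Blue 4·9=36. Service 397; fixed 79; total 476.
Plan B: {Red, Blue, Green, Amber}: Milton→Blue 11·18=198, Orton→Red 3·4=12, Pell→Red 3·19=57, Norris→Blue 3·17=51, Sutton→Green 3·9=27. Service 345; fixed 120; total 465.
Difference: |476 − 465| = 11.

Plan B is cheaper by 11.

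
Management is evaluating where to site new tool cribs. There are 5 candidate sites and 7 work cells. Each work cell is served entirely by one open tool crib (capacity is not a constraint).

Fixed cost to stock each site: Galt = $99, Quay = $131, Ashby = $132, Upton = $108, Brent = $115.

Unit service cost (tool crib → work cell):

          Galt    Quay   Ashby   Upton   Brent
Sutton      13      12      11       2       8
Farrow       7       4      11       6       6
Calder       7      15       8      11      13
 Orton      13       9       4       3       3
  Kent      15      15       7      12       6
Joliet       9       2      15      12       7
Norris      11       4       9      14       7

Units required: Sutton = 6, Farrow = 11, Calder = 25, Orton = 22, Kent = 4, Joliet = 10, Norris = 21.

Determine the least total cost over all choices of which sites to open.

Minimum total cost: 787

For any fixed open set, each work cell goes to its cheapest open site; total = fixed + service.
{Galt, Quay, Upton}: Sutton→Upton 2·6=12, Farrow→Quay 4·11=44, Calder→Galt 7·25=175, Orton→Upton 3·22=66, Kent→Upton 12·4=48, Joliet→Quay 2·10=20, Norris→Quay 4·21=84. Service 449; fixed 338; total 787.
{Quay, Upton}: service 549 + fixed 239 = 788
{Quay, Ashby}: Sutton→Ashby 11·6=66, Farrow→Quay 4·11=44, Calder→Ashby 8·25=200, Orton→Ashby 4·22=88, Kent→Ashby 7·4=28, Joliet→Quay 2·10=20, Norris→Quay 4·21=84. Service 530; fixed 263; total 793.
{Galt, Quay, Ashby, Upton, Brent}: service 425 + fixed 585 = 1010
No other subset beats 787.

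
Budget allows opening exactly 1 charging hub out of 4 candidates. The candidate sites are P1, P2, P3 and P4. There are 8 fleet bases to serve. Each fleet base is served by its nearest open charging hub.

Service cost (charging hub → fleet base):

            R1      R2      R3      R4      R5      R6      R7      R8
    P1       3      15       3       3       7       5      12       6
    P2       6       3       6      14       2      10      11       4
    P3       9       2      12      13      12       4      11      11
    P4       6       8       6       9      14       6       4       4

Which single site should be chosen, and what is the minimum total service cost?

Choose P1 only; total service cost 54.

With exactly 1 open, each fleet base uses its cheapest among the chosen.
{P1}: R1→P1 3, R2→P1 15, R3→P1 3, R4→P1 3, R5→P1 7, R6→P1 5, R7→P1 12, R8→P1 6. Service cost 54.
{P2}: service cost 56
{P4}: service cost 57
Among all 4 size-1 choices, {P1} is lowest.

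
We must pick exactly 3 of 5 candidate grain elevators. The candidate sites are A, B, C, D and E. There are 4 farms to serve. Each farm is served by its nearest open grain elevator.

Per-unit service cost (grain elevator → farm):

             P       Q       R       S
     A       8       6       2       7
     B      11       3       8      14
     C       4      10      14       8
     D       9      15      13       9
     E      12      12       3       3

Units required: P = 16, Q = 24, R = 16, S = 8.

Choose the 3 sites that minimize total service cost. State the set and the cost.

With exactly 3 open, each farm uses its cheapest among the chosen.
{B, C, E}: P→C 4·16=64, Q→B 3·24=72, R→E 3·16=48, S→E 3·8=24. Service cost 208.
{A, B, C}: service cost 224
{A, B, E}: service cost 256
Among all 10 size-3 choices, {B, C, E} is lowest.

Choose B, C and E; total service cost 208.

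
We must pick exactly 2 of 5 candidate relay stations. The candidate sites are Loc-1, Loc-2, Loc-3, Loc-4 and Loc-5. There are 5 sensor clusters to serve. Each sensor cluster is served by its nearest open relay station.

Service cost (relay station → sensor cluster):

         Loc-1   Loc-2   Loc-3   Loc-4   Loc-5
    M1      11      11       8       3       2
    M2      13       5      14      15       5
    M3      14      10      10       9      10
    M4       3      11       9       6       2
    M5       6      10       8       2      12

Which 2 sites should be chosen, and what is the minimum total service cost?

With exactly 2 open, each sensor cluster uses its cheapest among the chosen.
{Loc-4, Loc-5}: M1→Loc-5 2, M2→Loc-5 5, M3→Loc-4 9, M4→Loc-5 2, M5→Loc-4 2. Service cost 20.
{Loc-1, Loc-5}: service cost 25
{Loc-2, Loc-4}: service cost 25
Among all 10 size-2 choices, {Loc-4, Loc-5} is lowest.

Choose Loc-4 and Loc-5; total service cost 20.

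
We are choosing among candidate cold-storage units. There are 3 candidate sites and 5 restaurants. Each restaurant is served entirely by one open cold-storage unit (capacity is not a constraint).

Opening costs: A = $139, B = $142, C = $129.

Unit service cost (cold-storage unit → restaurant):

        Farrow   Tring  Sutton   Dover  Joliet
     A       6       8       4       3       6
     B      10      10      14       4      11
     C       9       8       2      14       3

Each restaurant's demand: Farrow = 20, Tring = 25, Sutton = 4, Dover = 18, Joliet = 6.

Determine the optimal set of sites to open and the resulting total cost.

Open A only; minimum total cost 565.

For any fixed open set, each restaurant goes to its cheapest open site; total = fixed + service.
{A}: Farrow→A 6·20=120, Tring→A 8·25=200, Sutton→A 4·4=16, Dover→A 3·18=54, Joliet→A 6·6=36. Service 426; fixed 139; total 565.
{A, C}: service 400 + fixed 268 = 668
{A, B}: service 426 + fixed 281 = 707
{A, B, C}: service 400 + fixed 410 = 810
(All 7 nonempty subsets were checked; A only is lowest.)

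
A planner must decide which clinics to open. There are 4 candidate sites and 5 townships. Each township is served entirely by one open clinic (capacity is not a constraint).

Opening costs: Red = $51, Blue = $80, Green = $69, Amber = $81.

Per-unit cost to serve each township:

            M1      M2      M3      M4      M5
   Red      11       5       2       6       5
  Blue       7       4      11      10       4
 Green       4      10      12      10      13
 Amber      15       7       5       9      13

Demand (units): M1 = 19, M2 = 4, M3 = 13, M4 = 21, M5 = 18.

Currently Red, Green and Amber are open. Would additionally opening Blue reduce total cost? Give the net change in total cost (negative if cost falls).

No — net change +58 (cost rises by 58).

Current service cost with {Red, Green, Amber}: 338.
Adding Blue: each township re-picks its cheapest; new service cost 316, saving 22.
Extra fixed cost: 80. Net change = 80 − 22 = 58.
(Totals: 539 → 597.)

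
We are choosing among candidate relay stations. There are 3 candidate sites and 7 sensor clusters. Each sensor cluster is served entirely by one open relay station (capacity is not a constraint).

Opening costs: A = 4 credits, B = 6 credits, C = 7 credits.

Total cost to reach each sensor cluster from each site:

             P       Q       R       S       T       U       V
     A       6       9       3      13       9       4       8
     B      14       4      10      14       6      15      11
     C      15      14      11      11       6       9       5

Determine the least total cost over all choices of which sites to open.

Minimum total cost: 54

For any fixed open set, each sensor cluster goes to its cheapest open site; total = fixed + service.
{A, B}: P→A 6, Q→B 4, R→A 3, S→A 13, T→B 6, U→A 4, V→A 8. Service 44; fixed 10; total 54.
{A, C}: service 44 + fixed 11 = 55
{A}: P→A 6, Q→A 9, R→A 3, S→A 13, T→A 9, U→A 4, V→A 8. Service 52; fixed 4; total 56.
{A, B, C}: service 39 + fixed 17 = 56
No other subset beats 54.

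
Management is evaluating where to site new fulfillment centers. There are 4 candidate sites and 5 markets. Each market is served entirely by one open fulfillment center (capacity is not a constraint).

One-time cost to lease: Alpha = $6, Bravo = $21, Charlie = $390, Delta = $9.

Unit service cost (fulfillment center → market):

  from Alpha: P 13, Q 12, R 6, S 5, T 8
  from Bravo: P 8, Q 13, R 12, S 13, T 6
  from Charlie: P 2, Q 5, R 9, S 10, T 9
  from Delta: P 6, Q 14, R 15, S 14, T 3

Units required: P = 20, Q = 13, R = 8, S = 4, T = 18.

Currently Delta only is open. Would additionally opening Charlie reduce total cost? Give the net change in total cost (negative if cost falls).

No — net change +129 (cost rises by 129).

Current service cost with {Delta}: 532.
Adding Charlie: each market re-picks its cheapest; new service cost 271, saving 261.
Extra fixed cost: 390. Net change = 390 − 261 = 129.
(Totals: 541 → 670.)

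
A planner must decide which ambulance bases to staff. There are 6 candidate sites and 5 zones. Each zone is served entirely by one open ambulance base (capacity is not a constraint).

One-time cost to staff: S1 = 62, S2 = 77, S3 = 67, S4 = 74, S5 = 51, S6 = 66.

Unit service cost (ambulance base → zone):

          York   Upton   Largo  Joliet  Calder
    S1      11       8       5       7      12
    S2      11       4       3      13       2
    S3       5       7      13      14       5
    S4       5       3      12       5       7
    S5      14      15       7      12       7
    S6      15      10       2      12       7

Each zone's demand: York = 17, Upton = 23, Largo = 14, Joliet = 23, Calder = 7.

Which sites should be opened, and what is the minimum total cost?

For any fixed open set, each zone goes to its cheapest open site; total = fixed + service.
{S2, S4}: York→S4 5·17=85, Upton→S4 3·23=69, Largo→S2 3·14=42, Joliet→S4 5·23=115, Calder→S2 2·7=14. Service 325; fixed 151; total 476.
{S4, S6}: service 346 + fixed 140 = 486
{S1, S4}: service 388 + fixed 136 = 524
{S1, S2, S3, S4, S5, S6}: York→S3 5·17=85, Upton→S4 3·23=69, Largo→S6 2·14=28, Joliet→S4 5·23=115, Calder→S2 2·7=14. Service 311; fixed 397; total 708.
No other subset beats 476.

Open S2 and S4; minimum total cost 476.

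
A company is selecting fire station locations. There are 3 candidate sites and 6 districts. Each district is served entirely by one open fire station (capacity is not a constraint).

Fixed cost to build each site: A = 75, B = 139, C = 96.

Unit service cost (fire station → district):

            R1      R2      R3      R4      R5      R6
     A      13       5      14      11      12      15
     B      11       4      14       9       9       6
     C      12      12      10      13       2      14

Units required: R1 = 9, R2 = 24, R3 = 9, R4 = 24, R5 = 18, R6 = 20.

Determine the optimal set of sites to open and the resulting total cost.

For any fixed open set, each district goes to its cheapest open site; total = fixed + service.
{B, C}: R1→B 11·9=99, R2→B 4·24=96, R3→C 10·9=90, R4→B 9·24=216, R5→C 2·18=36, R6→B 6·20=120. Service 657; fixed 235; total 892.
{B}: service 819 + fixed 139 = 958
{A, B, C}: R1→B 11·9=99, R2→B 4·24=96, R3→C 10·9=90, R4→B 9·24=216, R5→C 2·18=36, R6→B 6·20=120. Service 657; fixed 310; total 967.
{A}: service 1143 + fixed 75 = 1218
No other subset beats 892.

Open B and C; minimum total cost 892.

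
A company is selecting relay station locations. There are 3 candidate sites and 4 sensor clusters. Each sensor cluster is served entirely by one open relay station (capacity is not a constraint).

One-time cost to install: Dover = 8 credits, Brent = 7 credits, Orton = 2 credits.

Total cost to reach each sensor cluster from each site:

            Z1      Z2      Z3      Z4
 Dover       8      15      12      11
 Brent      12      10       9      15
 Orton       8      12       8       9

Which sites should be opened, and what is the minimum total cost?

For any fixed open set, each sensor cluster goes to its cheapest open site; total = fixed + service.
{Orton}: Z1→Orton 8, Z2→Orton 12, Z3→Orton 8, Z4→Orton 9. Service 37; fixed 2; total 39.
{Brent, Orton}: Z1→Orton 8, Z2→Brent 10, Z3→Orton 8, Z4→Orton 9. Service 35; fixed 9; total 44.
{Dover, Orton}: Z1→Dover 8, Z2→Orton 12, Z3→Orton 8, Z4→Orton 9. Service 37; fixed 10; total 47.
{Dover, Brent, Orton}: Z1→Dover 8, Z2→Brent 10, Z3→Orton 8, Z4→Orton 9. Service 35; fixed 17; total 52.
No other subset beats 39.

Open Orton only; minimum total cost 39.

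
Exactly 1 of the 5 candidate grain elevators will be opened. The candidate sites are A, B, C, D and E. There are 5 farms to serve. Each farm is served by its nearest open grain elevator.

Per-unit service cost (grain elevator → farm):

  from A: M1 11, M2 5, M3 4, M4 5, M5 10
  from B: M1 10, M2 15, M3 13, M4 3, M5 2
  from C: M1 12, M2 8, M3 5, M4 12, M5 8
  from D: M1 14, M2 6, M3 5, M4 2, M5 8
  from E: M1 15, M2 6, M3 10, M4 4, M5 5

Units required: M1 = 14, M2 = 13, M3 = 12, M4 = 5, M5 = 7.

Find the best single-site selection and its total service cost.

With exactly 1 open, each farm uses its cheapest among the chosen.
{A}: M1→A 11·14=154, M2→A 5·13=65, M3→A 4·12=48, M4→A 5·5=25, M5→A 10·7=70. Service cost 362.
{D}: service cost 400
{C}: service cost 448
Among all 5 size-1 choices, {A} is lowest.

Choose A only; total service cost 362.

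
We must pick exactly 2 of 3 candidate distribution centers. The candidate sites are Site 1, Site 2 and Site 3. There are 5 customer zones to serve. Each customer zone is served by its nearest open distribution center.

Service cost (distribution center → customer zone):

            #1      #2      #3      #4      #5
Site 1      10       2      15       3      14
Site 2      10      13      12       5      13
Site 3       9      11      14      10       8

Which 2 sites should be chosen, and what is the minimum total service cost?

With exactly 2 open, each customer zone uses its cheapest among the chosen.
{Site 1, Site 3}: #1→Site 3 9, #2→Site 1 2, #3→Site 3 14, #4→Site 1 3, #5→Site 3 8. Service cost 36.
{Site 1, Site 2}: service cost 40
{Site 2, Site 3}: service cost 45
Among all 3 size-2 choices, {Site 1, Site 3} is lowest.

Choose Site 1 and Site 3; total service cost 36.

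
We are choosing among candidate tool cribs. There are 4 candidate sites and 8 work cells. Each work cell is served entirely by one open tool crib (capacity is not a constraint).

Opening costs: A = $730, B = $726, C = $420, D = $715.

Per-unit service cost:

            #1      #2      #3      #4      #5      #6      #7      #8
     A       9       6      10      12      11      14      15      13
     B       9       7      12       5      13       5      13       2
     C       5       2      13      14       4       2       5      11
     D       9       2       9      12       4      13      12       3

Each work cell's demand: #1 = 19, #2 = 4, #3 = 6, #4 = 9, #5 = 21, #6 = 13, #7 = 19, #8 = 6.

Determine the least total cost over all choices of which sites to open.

Minimum total cost: 998

For any fixed open set, each work cell goes to its cheapest open site; total = fixed + service.
{C}: #1→C 5·19=95, #2→C 2·4=8, #3→C 13·6=78, #4→C 14·9=126, #5→C 4·21=84, #6→C 2·13=26, #7→C 5·19=95, #8→C 11·6=66. Service 578; fixed 420; total 998.
{D}: service 840 + fixed 715 = 1555
{B, C}: service 437 + fixed 1146 = 1583
{A, B, C, D}: service 419 + fixed 2591 = 3010
No other subset beats 998.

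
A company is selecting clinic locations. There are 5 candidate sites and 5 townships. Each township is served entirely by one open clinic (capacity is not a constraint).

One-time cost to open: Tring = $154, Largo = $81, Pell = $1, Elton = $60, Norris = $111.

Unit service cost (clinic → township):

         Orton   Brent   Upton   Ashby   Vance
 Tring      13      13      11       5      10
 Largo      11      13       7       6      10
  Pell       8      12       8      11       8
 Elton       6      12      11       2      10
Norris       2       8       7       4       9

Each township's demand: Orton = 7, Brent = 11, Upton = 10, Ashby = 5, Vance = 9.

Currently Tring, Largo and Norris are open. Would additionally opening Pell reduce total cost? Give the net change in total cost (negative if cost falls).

Current service cost with {Tring, Largo, Norris}: 273.
Adding Pell: each township re-picks its cheapest; new service cost 264, saving 9.
Extra fixed cost: 1. Net change = 1 − 9 = -8.
(Totals: 619 → 611.)

Yes — net change −8 (cost falls by 8).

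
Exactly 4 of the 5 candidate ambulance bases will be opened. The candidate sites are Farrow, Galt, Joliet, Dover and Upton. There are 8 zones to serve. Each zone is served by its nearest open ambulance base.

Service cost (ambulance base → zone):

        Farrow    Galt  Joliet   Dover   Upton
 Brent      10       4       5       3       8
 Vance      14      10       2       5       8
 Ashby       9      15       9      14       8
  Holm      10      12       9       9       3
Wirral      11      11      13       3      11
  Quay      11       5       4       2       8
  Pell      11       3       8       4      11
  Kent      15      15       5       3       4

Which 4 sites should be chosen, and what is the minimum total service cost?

Choose Galt, Joliet, Dover and Upton; total service cost 27.

With exactly 4 open, each zone uses its cheapest among the chosen.
{Galt, Joliet, Dover, Upton}: Brent→Dover 3, Vance→Joliet 2, Ashby→Upton 8, Holm→Upton 3, Wirral→Dover 3, Quay→Dover 2, Pell→Galt 3, Kent→Dover 3. Service cost 27.
{Farrow, Joliet, Dover, Upton}: service cost 28
{Farrow, Galt, Dover, Upton}: service cost 30
Among all 5 size-4 choices, {Galt, Joliet, Dover, Upton} is lowest.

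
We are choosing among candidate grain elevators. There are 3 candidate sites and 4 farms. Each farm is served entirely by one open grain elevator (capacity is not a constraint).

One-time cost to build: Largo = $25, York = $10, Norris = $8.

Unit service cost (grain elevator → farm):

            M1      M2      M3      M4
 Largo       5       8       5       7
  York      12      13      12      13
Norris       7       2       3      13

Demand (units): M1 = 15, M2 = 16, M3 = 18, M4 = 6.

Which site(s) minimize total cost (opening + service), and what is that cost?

Open Largo and Norris; minimum total cost 236.

For any fixed open set, each farm goes to its cheapest open site; total = fixed + service.
{Largo, Norris}: M1→Largo 5·15=75, M2→Norris 2·16=32, M3→Norris 3·18=54, M4→Largo 7·6=42. Service 203; fixed 33; total 236.
{Largo, York, Norris}: service 203 + fixed 43 = 246
{Norris}: service 269 + fixed 8 = 277
(All 7 nonempty subsets were checked; Largo and Norris is lowest.)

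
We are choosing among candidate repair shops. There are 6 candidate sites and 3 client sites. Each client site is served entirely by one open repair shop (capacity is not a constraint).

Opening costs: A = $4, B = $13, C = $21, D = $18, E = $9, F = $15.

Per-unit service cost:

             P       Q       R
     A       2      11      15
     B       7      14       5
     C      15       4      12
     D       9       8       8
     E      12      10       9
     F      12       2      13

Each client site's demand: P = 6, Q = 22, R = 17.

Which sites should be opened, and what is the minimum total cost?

For any fixed open set, each client site goes to its cheapest open site; total = fixed + service.
{A, B, F}: P→A 2·6=12, Q→F 2·22=44, R→B 5·17=85. Service 141; fixed 32; total 173.
{A, B, E, F}: P→A 2·6=12, Q→F 2·22=44, R→B 5·17=85. Service 141; fixed 41; total 182.
{A, B, D, F}: service 141 + fixed 50 = 191
{A, B, C, D, E, F}: service 141 + fixed 80 = 221
No other subset beats 173.

Open A, B and F; minimum total cost 173.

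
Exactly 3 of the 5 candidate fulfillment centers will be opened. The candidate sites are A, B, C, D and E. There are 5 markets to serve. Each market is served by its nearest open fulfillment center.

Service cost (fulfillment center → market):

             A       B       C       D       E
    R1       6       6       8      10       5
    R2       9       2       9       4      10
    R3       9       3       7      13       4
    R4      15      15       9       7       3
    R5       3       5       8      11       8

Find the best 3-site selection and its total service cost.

With exactly 3 open, each market uses its cheapest among the chosen.
{A, B, E}: R1→E 5, R2→B 2, R3→B 3, R4→E 3, R5→A 3. Service cost 16.
{B, C, E}: service cost 18
{B, D, E}: service cost 18
Among all 10 size-3 choices, {A, B, E} is lowest.

Choose A, B and E; total service cost 16.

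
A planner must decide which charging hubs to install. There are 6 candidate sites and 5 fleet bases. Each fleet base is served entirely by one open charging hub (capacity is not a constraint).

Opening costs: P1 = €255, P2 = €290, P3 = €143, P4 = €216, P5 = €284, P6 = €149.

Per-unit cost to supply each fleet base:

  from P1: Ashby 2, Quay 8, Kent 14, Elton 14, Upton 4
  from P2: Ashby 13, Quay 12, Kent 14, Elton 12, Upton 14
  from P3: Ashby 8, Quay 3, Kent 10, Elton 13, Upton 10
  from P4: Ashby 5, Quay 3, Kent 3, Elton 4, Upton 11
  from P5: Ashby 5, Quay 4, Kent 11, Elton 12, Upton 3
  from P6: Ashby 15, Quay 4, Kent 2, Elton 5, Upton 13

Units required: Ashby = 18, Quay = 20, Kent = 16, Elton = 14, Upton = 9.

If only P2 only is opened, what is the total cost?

Each fleet base is assigned to its cheapest site among the open ones.
{P2}: Ashby→P2 13·18=234, Quay→P2 12·20=240, Kent→P2 14·16=224, Elton→P2 12·14=168, Upton→P2 14·9=126. Service 992; fixed 290; total 1282.

Total cost: 1282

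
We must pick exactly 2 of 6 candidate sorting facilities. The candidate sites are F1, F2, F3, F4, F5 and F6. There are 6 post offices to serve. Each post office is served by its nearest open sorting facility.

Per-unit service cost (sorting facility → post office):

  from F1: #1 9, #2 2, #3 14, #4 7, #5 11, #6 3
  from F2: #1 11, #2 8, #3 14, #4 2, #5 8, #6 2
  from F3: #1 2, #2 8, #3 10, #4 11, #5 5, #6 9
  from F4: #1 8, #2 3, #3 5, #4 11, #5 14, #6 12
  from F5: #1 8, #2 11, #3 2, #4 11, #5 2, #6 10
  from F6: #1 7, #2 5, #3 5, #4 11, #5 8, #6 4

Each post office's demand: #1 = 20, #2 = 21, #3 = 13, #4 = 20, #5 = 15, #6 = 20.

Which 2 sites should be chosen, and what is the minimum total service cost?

Choose F1 and F5; total service cost 458.

With exactly 2 open, each post office uses its cheapest among the chosen.
{F1, F5}: #1→F5 8·20=160, #2→F1 2·21=42, #3→F5 2·13=26, #4→F1 7·20=140, #5→F5 2·15=30, #6→F1 3·20=60. Service cost 458.
{F2, F5}: service cost 464
{F1, F3}: service cost 487
Among all 15 size-2 choices, {F1, F5} is lowest.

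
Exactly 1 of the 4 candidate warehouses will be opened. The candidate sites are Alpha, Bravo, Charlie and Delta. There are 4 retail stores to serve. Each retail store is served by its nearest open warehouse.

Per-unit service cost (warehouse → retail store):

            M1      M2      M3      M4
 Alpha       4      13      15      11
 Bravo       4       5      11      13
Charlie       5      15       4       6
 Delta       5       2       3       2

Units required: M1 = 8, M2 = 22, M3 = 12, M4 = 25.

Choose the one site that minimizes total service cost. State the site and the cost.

With exactly 1 open, each retail store uses its cheapest among the chosen.
{Delta}: M1→Delta 5·8=40, M2→Delta 2·22=44, M3→Delta 3·12=36, M4→Delta 2·25=50. Service cost 170.
{Charlie}: service cost 568
{Bravo}: service cost 599
Among all 4 size-1 choices, {Delta} is lowest.

Choose Delta only; total service cost 170.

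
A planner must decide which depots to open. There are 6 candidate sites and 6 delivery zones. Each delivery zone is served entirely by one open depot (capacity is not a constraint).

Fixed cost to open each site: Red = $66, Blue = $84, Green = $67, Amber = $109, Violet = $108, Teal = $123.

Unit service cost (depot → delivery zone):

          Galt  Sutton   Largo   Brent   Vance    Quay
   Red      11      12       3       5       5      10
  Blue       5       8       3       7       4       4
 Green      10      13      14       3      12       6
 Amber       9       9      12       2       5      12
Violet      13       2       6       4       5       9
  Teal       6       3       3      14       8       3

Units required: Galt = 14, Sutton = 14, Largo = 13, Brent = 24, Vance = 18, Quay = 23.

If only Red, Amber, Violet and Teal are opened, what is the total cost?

Total cost: 764

Each delivery zone is assigned to its cheapest site among the open ones.
{Red, Amber, Violet, Teal}: Galt→Teal 6·14=84, Sutton→Violet 2·14=28, Largo→Red 3·13=39, Brent→Amber 2·24=48, Vance→Red 5·18=90, Quay→Teal 3·23=69. Service 358; fixed 406; total 764.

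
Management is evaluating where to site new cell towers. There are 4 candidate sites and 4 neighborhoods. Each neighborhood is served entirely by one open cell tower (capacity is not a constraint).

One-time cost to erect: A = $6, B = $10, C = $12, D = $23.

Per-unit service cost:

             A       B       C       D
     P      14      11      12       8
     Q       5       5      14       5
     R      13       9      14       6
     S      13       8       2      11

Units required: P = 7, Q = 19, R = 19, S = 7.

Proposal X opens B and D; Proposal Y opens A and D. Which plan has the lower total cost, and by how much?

Proposal X is cheaper by 17.

Proposal X: {B, D}: P→D 8·7=56, Q→B 5·19=95, R→D 6·19=114, S→B 8·7=56. Service 321; fixed 33; total 354.
Proposal Y: {A, D}: P→D 8·7=56, Q→A 5·19=95, R→D 6·19=114, S→D 11·7=77. Service 342; fixed 29; total 371.
Difference: |354 − 371| = 17.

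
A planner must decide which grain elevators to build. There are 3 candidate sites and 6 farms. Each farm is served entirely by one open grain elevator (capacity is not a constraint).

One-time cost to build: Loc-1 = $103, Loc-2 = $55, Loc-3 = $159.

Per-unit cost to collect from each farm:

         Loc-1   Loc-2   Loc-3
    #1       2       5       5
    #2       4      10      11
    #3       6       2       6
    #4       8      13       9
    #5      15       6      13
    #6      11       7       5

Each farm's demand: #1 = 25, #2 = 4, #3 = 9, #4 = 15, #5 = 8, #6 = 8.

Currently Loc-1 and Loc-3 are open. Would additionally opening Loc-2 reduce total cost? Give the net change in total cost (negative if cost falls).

Yes — net change −37 (cost falls by 37).

Current service cost with {Loc-1, Loc-3}: 384.
Adding Loc-2: each farm re-picks its cheapest; new service cost 292, saving 92.
Extra fixed cost: 55. Net change = 55 − 92 = -37.
(Totals: 646 → 609.)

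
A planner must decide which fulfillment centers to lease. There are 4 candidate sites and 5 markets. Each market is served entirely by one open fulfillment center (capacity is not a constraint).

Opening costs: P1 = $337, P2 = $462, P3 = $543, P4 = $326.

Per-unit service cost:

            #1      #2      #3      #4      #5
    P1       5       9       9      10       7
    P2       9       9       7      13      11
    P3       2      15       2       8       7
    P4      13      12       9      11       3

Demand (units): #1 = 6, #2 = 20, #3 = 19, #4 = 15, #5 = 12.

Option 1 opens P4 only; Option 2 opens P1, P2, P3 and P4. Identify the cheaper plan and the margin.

Option 1: {P4}: #1→P4 13·6=78, #2→P4 12·20=240, #3→P4 9·19=171, #4→P4 11·15=165, #5→P4 3·12=36. Service 690; fixed 326; total 1016.
Option 2: {P1, P2, P3, P4}: #1→P3 2·6=12, #2→P1 9·20=180, #3→P3 2·19=38, #4→P3 8·15=120, #5→P4 3·12=36. Service 386; fixed 1668; total 2054.
Difference: |1016 − 2054| = 1038.

Option 1 is cheaper by 1038.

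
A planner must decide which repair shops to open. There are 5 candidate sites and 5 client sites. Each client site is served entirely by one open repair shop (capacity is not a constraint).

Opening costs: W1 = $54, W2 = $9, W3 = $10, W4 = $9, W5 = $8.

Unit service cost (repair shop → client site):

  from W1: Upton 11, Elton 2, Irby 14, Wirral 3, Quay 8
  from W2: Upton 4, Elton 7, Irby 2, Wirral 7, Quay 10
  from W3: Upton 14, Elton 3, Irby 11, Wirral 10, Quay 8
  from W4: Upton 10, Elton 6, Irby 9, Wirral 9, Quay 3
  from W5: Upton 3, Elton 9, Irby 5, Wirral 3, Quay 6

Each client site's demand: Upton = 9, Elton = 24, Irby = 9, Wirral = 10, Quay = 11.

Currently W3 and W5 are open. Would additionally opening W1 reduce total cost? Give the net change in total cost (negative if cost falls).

Current service cost with {W3, W5}: 240.
Adding W1: each client site re-picks its cheapest; new service cost 216, saving 24.
Extra fixed cost: 54. Net change = 54 − 24 = 30.
(Totals: 258 → 288.)

No — net change +30 (cost rises by 30).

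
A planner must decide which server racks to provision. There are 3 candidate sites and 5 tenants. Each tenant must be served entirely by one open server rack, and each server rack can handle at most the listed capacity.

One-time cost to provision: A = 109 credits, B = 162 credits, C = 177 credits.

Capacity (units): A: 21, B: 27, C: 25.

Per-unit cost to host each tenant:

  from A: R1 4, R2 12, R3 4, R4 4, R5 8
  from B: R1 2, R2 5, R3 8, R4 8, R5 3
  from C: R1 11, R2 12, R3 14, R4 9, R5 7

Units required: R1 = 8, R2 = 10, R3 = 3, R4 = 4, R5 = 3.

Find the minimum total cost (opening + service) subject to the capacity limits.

Minimum total cost: 374

Open {A, B}: R1→B 2·8=16, R2→B 5·10=50, R3→A 4·3=12, R4→A 4·4=16, R5→B 3·3=9.
Loads: A carries 7/21, B carries 21/27. Service 103; fixed 271; total 374.
Next best feasible plan costs 386.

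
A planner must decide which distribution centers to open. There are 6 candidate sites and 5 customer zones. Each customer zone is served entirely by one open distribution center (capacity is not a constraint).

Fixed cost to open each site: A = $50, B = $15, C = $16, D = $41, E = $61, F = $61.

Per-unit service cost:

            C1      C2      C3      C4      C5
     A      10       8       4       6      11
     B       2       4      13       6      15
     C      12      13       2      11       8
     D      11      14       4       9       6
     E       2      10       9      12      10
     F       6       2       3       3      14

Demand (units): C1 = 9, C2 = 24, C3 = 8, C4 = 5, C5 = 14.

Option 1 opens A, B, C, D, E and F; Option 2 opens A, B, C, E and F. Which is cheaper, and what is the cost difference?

Option 1: {A, B, C, D, E, F}: C1→B 2·9=18, C2→F 2·24=48, C3→C 2·8=16, C4→F 3·5=15, C5→D 6·14=84. Service 181; fixed 244; total 425.
Option 2: {A, B, C, E, F}: C1→B 2·9=18, C2→F 2·24=48, C3→C 2·8=16, C4→F 3·5=15, C5→C 8·14=112. Service 209; fixed 203; total 412.
Difference: |425 − 412| = 13.

Option 2 is cheaper by 13.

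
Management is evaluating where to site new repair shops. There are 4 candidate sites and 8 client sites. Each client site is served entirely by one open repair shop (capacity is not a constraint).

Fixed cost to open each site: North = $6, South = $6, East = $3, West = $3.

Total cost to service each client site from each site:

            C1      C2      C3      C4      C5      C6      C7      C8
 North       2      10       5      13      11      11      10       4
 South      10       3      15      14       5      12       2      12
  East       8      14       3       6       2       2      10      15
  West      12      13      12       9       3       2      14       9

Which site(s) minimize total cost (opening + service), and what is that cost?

For any fixed open set, each client site goes to its cheapest open site; total = fixed + service.
{North, South, East}: C1→North 2, C2→South 3, C3→East 3, C4→East 6, C5→East 2, C6→East 2, C7→South 2, C8→North 4. Service 24; fixed 15; total 39.
{North, South, East, West}: C1→North 2, C2→South 3, C3→East 3, C4→East 6, C5→East 2, C6→East 2, C7→South 2, C8→North 4. Service 24; fixed 18; total 42.
{North, South, West}: service 30 + fixed 15 = 45
{East}: service 60 + fixed 3 = 63
No other subset beats 39.

Open North, South and East; minimum total cost 39.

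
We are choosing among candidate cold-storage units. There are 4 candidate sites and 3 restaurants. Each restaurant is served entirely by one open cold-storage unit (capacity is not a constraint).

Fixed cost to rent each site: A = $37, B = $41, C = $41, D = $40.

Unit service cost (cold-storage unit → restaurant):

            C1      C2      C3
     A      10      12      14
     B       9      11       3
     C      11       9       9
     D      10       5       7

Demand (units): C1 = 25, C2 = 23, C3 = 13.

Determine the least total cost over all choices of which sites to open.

Minimum total cost: 460

For any fixed open set, each restaurant goes to its cheapest open site; total = fixed + service.
{B, D}: C1→B 9·25=225, C2→D 5·23=115, C3→B 3·13=39. Service 379; fixed 81; total 460.
{D}: C1→D 10·25=250, C2→D 5·23=115, C3→D 7·13=91. Service 456; fixed 40; total 496.
{A, B, D}: C1→B 9·25=225, C2→D 5·23=115, C3→B 3·13=39. Service 379; fixed 118; total 497.
{A, B, C, D}: C1→B 9·25=225, C2→D 5·23=115, C3→B 3·13=39. Service 379; fixed 159; total 538.
No other subset beats 460.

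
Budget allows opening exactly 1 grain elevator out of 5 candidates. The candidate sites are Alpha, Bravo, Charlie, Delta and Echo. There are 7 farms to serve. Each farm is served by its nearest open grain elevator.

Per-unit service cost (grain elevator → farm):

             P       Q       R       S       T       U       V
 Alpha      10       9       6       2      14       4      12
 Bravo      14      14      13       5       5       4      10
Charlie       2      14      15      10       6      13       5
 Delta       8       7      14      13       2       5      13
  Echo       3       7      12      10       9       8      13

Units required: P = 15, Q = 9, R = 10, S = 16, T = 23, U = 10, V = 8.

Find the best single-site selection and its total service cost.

With exactly 1 open, each farm uses its cheapest among the chosen.
{Delta}: P→Delta 8·15=120, Q→Delta 7·9=63, R→Delta 14·10=140, S→Delta 13·16=208, T→Delta 2·23=46, U→Delta 5·10=50, V→Delta 13·8=104. Service cost 731.
{Charlie}: service cost 774
{Echo}: service cost 779
Among all 5 size-1 choices, {Delta} is lowest.

Choose Delta only; total service cost 731.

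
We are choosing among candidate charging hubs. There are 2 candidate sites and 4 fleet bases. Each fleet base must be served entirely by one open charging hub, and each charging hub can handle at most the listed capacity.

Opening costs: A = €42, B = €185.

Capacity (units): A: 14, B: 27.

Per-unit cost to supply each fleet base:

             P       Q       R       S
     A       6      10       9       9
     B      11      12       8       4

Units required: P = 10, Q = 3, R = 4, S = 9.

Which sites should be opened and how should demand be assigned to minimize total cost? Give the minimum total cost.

Minimum total cost: 385

Open {A, B}: P→A 6·10=60, Q→A 10·3=30, R→B 8·4=32, S→B 4·9=36.
Loads: A carries 13/14, B carries 13/27. Service 158; fixed 227; total 385.
Next best feasible plan costs 391.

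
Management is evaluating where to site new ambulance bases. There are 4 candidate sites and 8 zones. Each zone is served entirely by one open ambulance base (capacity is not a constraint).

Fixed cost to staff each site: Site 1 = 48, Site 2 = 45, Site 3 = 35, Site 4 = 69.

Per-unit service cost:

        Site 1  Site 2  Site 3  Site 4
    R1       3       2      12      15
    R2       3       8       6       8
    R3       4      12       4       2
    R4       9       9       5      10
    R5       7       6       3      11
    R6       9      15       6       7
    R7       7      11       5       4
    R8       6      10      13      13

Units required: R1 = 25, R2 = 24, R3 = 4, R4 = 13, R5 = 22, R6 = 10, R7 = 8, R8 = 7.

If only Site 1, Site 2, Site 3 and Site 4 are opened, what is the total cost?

Each zone is assigned to its cheapest site among the open ones.
{Site 1, Site 2, Site 3, Site 4}: R1→Site 2 2·25=50, R2→Site 1 3·24=72, R3→Site 4 2·4=8, R4→Site 3 5·13=65, R5→Site 3 3·22=66, R6→Site 3 6·10=60, R7→Site 4 4·8=32, R8→Site 1 6·7=42. Service 395; fixed 197; total 592.

Total cost: 592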